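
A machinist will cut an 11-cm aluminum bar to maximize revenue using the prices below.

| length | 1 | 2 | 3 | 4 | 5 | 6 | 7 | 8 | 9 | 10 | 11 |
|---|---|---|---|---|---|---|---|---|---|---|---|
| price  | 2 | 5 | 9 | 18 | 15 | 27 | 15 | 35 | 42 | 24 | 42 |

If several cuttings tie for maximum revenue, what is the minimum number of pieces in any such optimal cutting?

Let r[k] be the best obtainable value from length k. For each k, try every first piece i and keep the best of price[i] + r[k−i].
r[1] = 2
r[2] = max(2+2, 5+0) = 5
r[3] = max(2+5, 5+2, 9+0) = 9
r[4] = max(2+9, 5+5, 9+2, 18+0) = 18
r[5] = max(2+18, 5+9, 9+5, 18+2, 15+0) = 20
r[6] = max(2+20, 5+18, 9+9, 18+5, 15+2, 27+0) = 27
r[7] = max(2+27, 5+20, 9+18, …, 27+2, 15+0) = 29
r[8] = max(2+29, 5+27, 9+20, …, 15+2, 35+0) = 36
r[9] = max(2+36, 5+29, 9+27, …, 35+2, 42+0) = 42
r[10] = max(2+42, 5+36, 9+29, …, 42+2, 24+0) = 45
r[11] = max(2+45, 5+42, 9+36, …, 24+2, 42+0) = 47
Maximum revenue is $47.
Now minimize piece count subject to staying optimal: for each k, pieces[k] = 1 + min over i with p[i]+r[k−i]=r[k] of pieces[k−i].
pieces[8] = 2
pieces[9] = 1
pieces[10] = 2
pieces[11] = 2

2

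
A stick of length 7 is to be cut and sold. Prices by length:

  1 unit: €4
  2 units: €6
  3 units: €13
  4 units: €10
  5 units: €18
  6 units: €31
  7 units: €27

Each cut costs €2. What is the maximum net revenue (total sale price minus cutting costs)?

33

Let net[k] be the best obtainable value from length k. For each k, try every first piece i and keep the best of price[i] + net[k−i] minus the 2 cut fee when i<k.
net[1] = 4
net[2] = 6  (first piece 1, then net[1]=4)
net[3] = 13
net[4] = 15  (first piece 1, then net[3]=13)
net[5] = 18
net[6] = 31
net[7] = 33  (first piece 1, then net[6]=31)
One optimal plan: pieces 6 + 1 (1 cut) → €35 − €2 = €33.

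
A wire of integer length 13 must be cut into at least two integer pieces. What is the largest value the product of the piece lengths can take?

108

Let P[k] be the best product for length k (with at least one cut). For each first piece i, the rest contributes max(k−i, P[k−i]).
P[2] = 1*max(1,0) = 1*1 = 1
P[3] = 1*max(2,1) = 1*2 = 2
P[4] = 2*max(2,1) = 2*2 = 4
P[5] = 2*max(3,2) = 2*3 = 6
P[6] = 3*max(3,2) = 3*3 = 9
P[7] = 2*max(5,6) = 2*6 = 12
P[8] = 2*max(6,9) = 2*9 = 18
P[9] = 3*max(6,9) = 3*9 = 27
P[10] = 2*max(8,18) = 2*18 = 36
P[11] = 2*max(9,27) = 2*27 = 54
P[12] = 3*max(9,27) = 3*27 = 81
P[13] = 2*max(11,54) = 2*54 = 108
One optimal split: 3 + 3 + 3 + 2 + 2; product 3*3*3*2*2 = 108.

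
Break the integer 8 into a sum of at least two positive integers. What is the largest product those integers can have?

18

Define f[k] = max over 1≤i<k of i · max(k−i, f[k−i]); the inner max lets the remainder stay uncut if that's better.
f[2] = 1*max(1,0) = 1*1 = 1
f[3] = max(1*2, 2*1) = 2
f[4] = max(1*3, 2*2, 3*1) = 4
f[5] = max(1*4, 2*3, 3*2, 4*1) = 6
f[6] = max(1*6, 2*4, 3*3, 4*2, 5*1) = 9
f[7] = max(1*9, 2*6, 3*4, 4*3, 5*2, 6*1) = 12
f[8] = max(1*12, 2*9, 3*6, …, 6*2, 7*1) = 18
One optimal split: 3 + 3 + 2; product 3*3*2 = 18.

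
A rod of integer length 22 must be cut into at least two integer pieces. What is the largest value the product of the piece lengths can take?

Fill m[k] for k=2..22: at each k try every first piece i and multiply by the better of (k−i) uncut or m[k−i].
m[2] = 1×max(1,0) = 1×1 = 1
m[3] = 1×max(2,1) = 1×2 = 2
m[4] = 2×max(2,1) = 2×2 = 4
m[5] = 2×max(3,2) = 2×3 = 6
m[6] = 3×max(3,2) = 3×3 = 9
m[7] = 2×max(5,6) = 2×6 = 12
m[8] = 2×max(6,9) = 2×9 = 18
m[9] = 3×max(6,9) = 3×9 = 27
m[10] = 2×max(8,18) = 2×18 = 36
m[11] = 2×max(9,27) = 2×27 = 54
m[12] = 3×max(9,27) = 3×27 = 81
m[13] = 2×max(11,54) = 2×54 = 108
m[14] = 2×max(12,81) = 2×81 = 162
m[15] = 3×max(12,81) = 3×81 = 243
m[16] = 2×max(14,162) = 2×162 = 324
m[17] = 2×max(15,243) = 2×243 = 486
m[18] = 3×max(15,243) = 3×243 = 729
m[19] = 2×max(17,486) = 2×486 = 972
m[20] = 2×max(18,729) = 2×729 = 1458
m[21] = 3×max(18,729) = 3×729 = 2187
m[22] = 2×max(20,1458) = 2×1458 = 2916
One optimal split: 3 + 3 + 3 + 3 + 3 + 3 + 2 + 2; product 3×3×3×3×3×3×2×2 = 2916.

2916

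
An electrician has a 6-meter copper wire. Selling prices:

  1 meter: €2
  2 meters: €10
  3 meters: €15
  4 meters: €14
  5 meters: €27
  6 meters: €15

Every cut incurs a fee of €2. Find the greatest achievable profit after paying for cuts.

28

Consider every possible first cut. net[k] is the best of p[i]+net[k−i] over all sellable i≤k, charging 2 whenever i<k.
net[1] = 2
net[2] = 10
net[3] = 15
net[4] = 18  (first piece 2, then net[2]=10)
net[5] = 27
net[6] = 28  (first piece 3, then net[3]=15)
One optimal plan: pieces 3 + 3 (1 cut) → €30 − €2 = €28.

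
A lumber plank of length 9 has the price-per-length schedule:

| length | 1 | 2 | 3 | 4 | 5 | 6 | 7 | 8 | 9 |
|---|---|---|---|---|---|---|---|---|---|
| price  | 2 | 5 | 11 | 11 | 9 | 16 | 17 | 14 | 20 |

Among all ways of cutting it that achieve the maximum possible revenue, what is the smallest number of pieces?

3

Consider every possible first cut. r[k] is the best of p[i]+r[k−i] over all sellable i≤k.
r[1] = 2
r[2] = max(2+2, 5+0) = 5
r[3] = max(2+5, 5+2, 11+0) = 11
r[4] = max(2+11, 5+5, 11+2, 11+0) = 13
r[5] = max(2+13, 5+11, 11+5, 11+2, 9+0) = 16
r[6] = max(2+16, 5+13, 11+11, 11+5, 9+2, 16+0) = 22
r[7] = max(2+22, 5+16, 11+13, …, 16+2, 17+0) = 24
r[8] = max(2+24, 5+22, 11+16, …, 17+2, 14+0) = 27
r[9] = max(2+27, 5+24, 11+22, …, 14+2, 20+0) = 33
Maximum revenue is $33.
Now minimize piece count subject to staying optimal: for each k, pieces[k] = 1 + min over i with p[i]+r[k−i]=r[k] of pieces[k−i].
pieces[6] = 2
pieces[7] = 3
pieces[8] = 3
pieces[9] = 3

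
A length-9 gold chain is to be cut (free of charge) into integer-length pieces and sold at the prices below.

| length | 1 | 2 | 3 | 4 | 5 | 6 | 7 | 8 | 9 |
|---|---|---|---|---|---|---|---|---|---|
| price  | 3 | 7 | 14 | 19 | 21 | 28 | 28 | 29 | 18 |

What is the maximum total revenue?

42

Consider every possible first cut. R[k] is the best of p[i]+R[k−i] over all sellable i≤k.
R[1] = 3
R[2] = max(3+3, 7+0) = 7
R[3] = max(3+7, 7+3, 14+0) = 14
R[4] = max(3+14, 7+7, 14+3, 19+0) = 19
R[5] = max(3+19, 7+14, 14+7, 19+3, 21+0) = 22
R[6] = max(3+22, 7+19, 14+14, 19+7, 21+3, 28+0) = 28
R[7] = max(3+28, 7+22, 14+19, …, 28+3, 28+0) = 33
R[8] = max(3+33, 7+28, 14+22, …, 28+3, 29+0) = 38
R[9] = max(3+38, 7+33, 14+28, …, 29+3, 18+0) = 42
One optimal cutting: 3 + 3 + 3 → $14 + $14 + $14 = $42.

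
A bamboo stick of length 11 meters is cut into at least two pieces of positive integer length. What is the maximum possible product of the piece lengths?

54

Define m[k] = max over 1≤i<k of i · max(k−i, m[k−i]); the inner max lets the remainder stay uncut if that's better.
m[2] = 1*max(1,0) = 1*1 = 1
m[3] = 1*max(2,1) = 1*2 = 2
m[4] = 2*max(2,1) = 2*2 = 4
m[5] = 2*max(3,2) = 2*3 = 6
m[6] = 3*max(3,2) = 3*3 = 9
m[7] = 2*max(5,6) = 2*6 = 12
m[8] = 2*max(6,9) = 2*9 = 18
m[9] = 3*max(6,9) = 3*9 = 27
m[10] = 2*max(8,18) = 2*18 = 36
m[11] = 2*max(9,27) = 2*27 = 54
One optimal split: 3 + 3 + 3 + 2; product 3*3*3*2 = 54.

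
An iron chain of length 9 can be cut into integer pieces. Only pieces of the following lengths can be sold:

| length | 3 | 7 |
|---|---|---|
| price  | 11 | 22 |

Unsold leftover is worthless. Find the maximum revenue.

33

Let r[k] be the best obtainable value from length k. For each k, try every first piece i and keep the best of price[i] + r[k−i].
r[1] = 0
r[2] = 0
r[3] = 11
r[4] = 11
r[5] = 11
r[6] = 22  (first piece 3, then r[3]=11)
r[7] = max(11+11, 22+0) = 22
r[8] = max(11+11, 22+0) = 22
r[9] = max(11+22, 22+0) = 33
One optimal cutting: 3 + 3 + 3 → $33.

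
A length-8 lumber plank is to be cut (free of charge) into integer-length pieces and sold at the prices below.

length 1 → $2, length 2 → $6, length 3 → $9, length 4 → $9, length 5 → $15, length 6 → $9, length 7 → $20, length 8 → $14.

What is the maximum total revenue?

24

Let R[k] be the best obtainable value from length k. For each k, try every first piece i and keep the best of price[i] + R[k−i].
R[1] = 2
R[2] = max(2+2, 6+0) = 6
R[3] = max(2+6, 6+2, 9+0) = 9
R[4] = max(2+9, 6+6, 9+2, 9+0) = 12
R[5] = max(2+12, 6+9, 9+6, 9+2, 15+0) = 15
R[6] = max(2+15, 6+12, 9+9, 9+6, 15+2, 9+0) = 18
R[7] = max(2+18, 6+15, 9+12, …, 9+2, 20+0) = 21
R[8] = max(2+21, 6+18, 9+15, …, 20+2, 14+0) = 24
One optimal cutting: 2 + 2 + 2 + 2 → $6 + $6 + $6 + $6 = $24.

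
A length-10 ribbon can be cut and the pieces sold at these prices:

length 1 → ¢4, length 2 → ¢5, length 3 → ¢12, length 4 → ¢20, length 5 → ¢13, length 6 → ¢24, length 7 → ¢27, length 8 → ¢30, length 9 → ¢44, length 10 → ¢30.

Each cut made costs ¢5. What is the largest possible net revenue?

43

Consider every possible first cut. v[k] is the best of p[i]+v[k−i] over all sellable i≤k, charging 5 whenever i<k.
v[1] = 4
v[2] = 5
v[3] = 12
v[4] = 20
v[5] = 19  (first piece 1, then v[4]=20)
v[6] = 24
v[7] = 27  (first piece 3, then v[4]=20)
v[8] = 35  (first piece 4, then v[4]=20)
v[9] = 44
v[10] = 43  (first piece 1, then v[9]=44)
One optimal plan: pieces 9 + 1 (1 cut) → ¢48 − ¢5 = ¢43.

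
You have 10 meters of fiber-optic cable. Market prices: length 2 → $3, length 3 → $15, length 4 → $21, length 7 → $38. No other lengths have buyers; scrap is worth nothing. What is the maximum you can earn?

Consider every possible first cut. f[k] is the best of p[i]+f[k−i] over all sellable i≤k.
f[1] = 0
f[2] = 3
f[3] = max(3+0, 15+0) = 15
f[4] = max(3+3, 15+0, 21+0) = 21
f[5] = max(3+15, 15+3, 21+0) = 21
f[6] = max(3+21, 15+15, 21+3) = 30
f[7] = max(3+21, 15+21, 21+15, 38+0) = 38
f[8] = max(3+30, 15+21, 21+21, 38+0) = 42
f[9] = max(3+38, 15+30, 21+21, 38+3) = 45
f[10] = max(3+42, 15+38, 21+30, 38+15) = 53
One optimal cutting: 7 + 3 → $53.

53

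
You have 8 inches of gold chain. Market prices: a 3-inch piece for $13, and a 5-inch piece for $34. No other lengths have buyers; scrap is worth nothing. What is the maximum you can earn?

Let best[k] be the best obtainable value from length k. For each k, try every first piece i and keep the best of price[i] + best[k−i].
best[1] = 0
best[2] = 0
best[3] = 13
best[4] = 13
best[5] = 34
best[6] = 34
best[7] = 34
best[8] = 47  (first piece 3, then best[5]=34)
One optimal cutting: 5 + 3 → $47.

47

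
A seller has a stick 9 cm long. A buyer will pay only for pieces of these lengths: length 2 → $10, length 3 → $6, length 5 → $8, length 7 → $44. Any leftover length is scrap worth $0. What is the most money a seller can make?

Build best[k] bottom-up: best[k] = max over allowed piece i of (p[i] + best[k−i]).
best[1] = 0
best[2] = 10
best[3] = max(10+0, 6+0) = 10
best[4] = max(10+10, 6+0) = 20
best[5] = max(10+10, 6+10, 8+0) = 20
best[6] = max(10+20, 6+10, 8+0) = 30
best[7] = max(10+20, 6+20, 8+10, 44+0) = 44
best[8] = max(10+30, 6+20, 8+10, 44+0) = 44
best[9] = max(10+44, 6+30, 8+20, 44+10) = 54
One optimal cutting: 7 + 2 → $54.

54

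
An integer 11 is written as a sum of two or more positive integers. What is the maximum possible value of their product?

54

Define g[k] = max over 1≤i<k of i · max(k−i, g[k−i]); the inner max lets the remainder stay uncut if that's better.
g[2] = 1·max(1,0) = 1·1 = 1
g[3] = max(1·2, 2·1) = 2
g[4] = max(1·3, 2·2, 3·1) = 4
g[5] = max(1·4, 2·3, 3·2, 4·1) = 6
g[6] = max(1·6, 2·4, 3·3, 4·2, 5·1) = 9
g[7] = max(1·9, 2·6, 3·4, 4·3, 5·2, 6·1) = 12
g[8] = max(1·12, 2·9, 3·6, …, 6·2, 7·1) = 18
g[9] = max(1·18, 2·12, 3·9, …, 7·2, 8·1) = 27
g[10] = max(1·27, 2·18, 3·12, …, 8·2, 9·1) = 36
g[11] = max(1·36, 2·27, 3·18, …, 9·2, 10·1) = 54
One optimal split: 3 + 3 + 3 + 2; product 3·3·3·2 = 54.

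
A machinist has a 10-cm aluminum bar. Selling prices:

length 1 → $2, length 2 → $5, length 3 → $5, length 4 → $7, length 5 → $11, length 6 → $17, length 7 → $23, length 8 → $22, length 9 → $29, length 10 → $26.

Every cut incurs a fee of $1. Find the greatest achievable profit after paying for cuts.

30

Let r[k] be the best obtainable value from length k. For each k, try every first piece i and keep the best of price[i] + r[k−i] minus the 1 cut fee when i<k.
r[1] = 2
r[2] = 5
r[3] = 6  (first piece 1, then r[2]=5)
r[4] = 9  (first piece 2, then r[2]=5)
r[5] = 11
r[6] = 17
r[7] = 23
r[8] = 24  (first piece 1, then r[7]=23)
r[9] = 29
r[10] = 30  (first piece 1, then r[9]=29)
One optimal plan: pieces 9 + 1 (1 cut) → $31 − $1 = $30.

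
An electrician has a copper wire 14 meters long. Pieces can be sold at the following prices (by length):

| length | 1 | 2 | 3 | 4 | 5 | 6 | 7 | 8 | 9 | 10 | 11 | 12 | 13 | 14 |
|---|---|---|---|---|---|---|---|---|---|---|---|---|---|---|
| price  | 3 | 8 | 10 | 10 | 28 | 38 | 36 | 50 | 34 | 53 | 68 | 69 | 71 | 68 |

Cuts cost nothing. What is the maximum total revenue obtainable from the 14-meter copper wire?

Consider every possible first cut. R[k] is the best of p[i]+R[k−i] over all sellable i≤k.
R[1] = 3
R[2] = 8
R[3] = 11  (first piece 1, then R[2]=8)
R[4] = 16  (first piece 2, then R[2]=8)
R[5] = 28
R[6] = 38
R[7] = 41  (first piece 1, then R[6]=38)
R[8] = 50
R[9] = 53  (first piece 1, then R[8]=50)
R[10] = 58  (first piece 2, then R[8]=50)
R[11] = 68
R[12] = 76  (first piece 6, then R[6]=38)
R[13] = 79  (first piece 1, then R[12]=76)
R[14] = 88  (first piece 6, then R[8]=50)
One optimal cutting: 8 + 6 → €50 + €38 = €88.

88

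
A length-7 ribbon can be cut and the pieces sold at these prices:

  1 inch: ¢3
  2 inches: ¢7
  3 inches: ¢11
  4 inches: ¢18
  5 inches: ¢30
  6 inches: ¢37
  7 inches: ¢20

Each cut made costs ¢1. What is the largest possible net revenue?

39

Build net[k] bottom-up: net[k] = max over allowed piece i of (p[i] + net[k−i]) − 1 per cut.
net[1] = 3
net[2] = 7
net[3] = 11
net[4] = 18
net[5] = 30
net[6] = 37
net[7] = 39  (first piece 1, then net[6]=37)
One optimal plan: pieces 6 + 1 (1 cut) → ¢40 − ¢1 = ¢39.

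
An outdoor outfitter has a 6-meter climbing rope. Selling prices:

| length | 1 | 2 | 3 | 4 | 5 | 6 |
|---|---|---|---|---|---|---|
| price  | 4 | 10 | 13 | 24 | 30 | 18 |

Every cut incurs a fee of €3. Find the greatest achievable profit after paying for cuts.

31

Build r[k] bottom-up: r[k] = max over allowed piece i of (p[i] + r[k−i]) − 3 per cut.
r[1] = 4
r[2] = 10
r[3] = 13
r[4] = 24
r[5] = 30
r[6] = 31  (first piece 1, then r[5]=30)
One optimal plan: pieces 5 + 1 (1 cut) → €34 − €3 = €31.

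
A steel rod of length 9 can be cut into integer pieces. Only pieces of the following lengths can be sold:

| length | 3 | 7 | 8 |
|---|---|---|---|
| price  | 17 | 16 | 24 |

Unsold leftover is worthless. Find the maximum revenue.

51

Build best[k] bottom-up: best[k] = max over allowed piece i of (p[i] + best[k−i]).
best[1] = 0
best[2] = 0
best[3] = 17
best[4] = 17
best[5] = 17
best[6] = 34  (first piece 3, then best[3]=17)
best[7] = 34
best[8] = 34
best[9] = 51  (first piece 3, then best[6]=34)
One optimal cutting: 3 + 3 + 3 → $51.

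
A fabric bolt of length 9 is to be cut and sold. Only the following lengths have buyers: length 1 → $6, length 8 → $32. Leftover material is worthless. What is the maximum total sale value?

54

Build best[k] bottom-up: best[k] = max over allowed piece i of (p[i] + best[k−i]).
best[1] = 6
best[2] = 12  (first piece 1, then best[1]=6)
best[3] = 18  (first piece 1, then best[2]=12)
best[4] = 24  (first piece 1, then best[3]=18)
best[5] = 30  (first piece 1, then best[4]=24)
best[6] = 36  (first piece 1, then best[5]=30)
best[7] = 42  (first piece 1, then best[6]=36)
best[8] = max(6+42, 32+0) = 48
best[9] = max(6+48, 32+6) = 54
One optimal cutting: 1 + 1 + 1 + 1 + 1 + 1 + 1 + 1 + 1 → $54.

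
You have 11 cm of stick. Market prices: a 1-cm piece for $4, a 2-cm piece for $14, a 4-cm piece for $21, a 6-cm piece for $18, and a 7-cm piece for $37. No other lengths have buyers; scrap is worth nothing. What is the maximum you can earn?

74

Build f[k] bottom-up: f[k] = max over allowed piece i of (p[i] + f[k−i]).
f[1] = 4
f[2] = max(4+4, 14+0) = 14
f[3] = max(4+14, 14+4) = 18
f[4] = max(4+18, 14+14, 21+0) = 28
f[5] = max(4+28, 14+18, 21+4) = 32
f[6] = max(4+32, 14+28, 21+14, 18+0) = 42
f[7] = max(4+42, 14+32, 21+18, 18+4, 37+0) = 46
f[8] = max(4+46, 14+42, 21+28, 18+14, 37+4) = 56
f[9] = max(4+56, 14+46, 21+32, 18+18, 37+14) = 60
f[10] = max(4+60, 14+56, 21+42, 18+28, 37+18) = 70
f[11] = max(4+70, 14+60, 21+46, 18+32, 37+28) = 74
One optimal cutting: 2 + 2 + 2 + 2 + 2 + 1 → $74.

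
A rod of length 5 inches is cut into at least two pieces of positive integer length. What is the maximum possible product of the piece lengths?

Let f[k] be the best product for length k (with at least one cut). For each first piece i, the rest contributes max(k−i, f[k−i]).
f[2] = 1×max(1,0) = 1×1 = 1
f[3] = 1×max(2,1) = 1×2 = 2
f[4] = 2×max(2,1) = 2×2 = 4
f[5] = 2×max(3,2) = 2×3 = 6
One optimal split: 3 + 2; product 3×2 = 6.

6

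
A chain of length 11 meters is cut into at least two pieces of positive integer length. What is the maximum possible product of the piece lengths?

Define P[k] = max over 1≤i<k of i · max(k−i, P[k−i]); the inner max lets the remainder stay uncut if that's better.
P[2] = 1*max(1,0) = 1*1 = 1
P[3] = max(1*2, 2*1) = 2
P[4] = max(1*3, 2*2, 3*1) = 4
P[5] = max(1*4, 2*3, 3*2, 4*1) = 6
P[6] = max(1*6, 2*4, 3*3, 4*2, 5*1) = 9
P[7] = max(1*9, 2*6, 3*4, 4*3, 5*2, 6*1) = 12
P[8] = max(1*12, 2*9, 3*6, …, 6*2, 7*1) = 18
P[9] = max(1*18, 2*12, 3*9, …, 7*2, 8*1) = 27
P[10] = max(1*27, 2*18, 3*12, …, 8*2, 9*1) = 36
P[11] = max(1*36, 2*27, 3*18, …, 9*2, 10*1) = 54
One optimal split: 3 + 3 + 3 + 2; product 3*3*3*2 = 54.

54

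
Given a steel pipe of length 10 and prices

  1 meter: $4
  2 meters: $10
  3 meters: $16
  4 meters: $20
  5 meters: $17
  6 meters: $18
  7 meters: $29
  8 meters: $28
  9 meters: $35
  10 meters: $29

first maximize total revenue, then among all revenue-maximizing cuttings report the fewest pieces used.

3

Consider every possible first cut. r[k] is the best of p[i]+r[k−i] over all sellable i≤k.
r[1] = 4
r[2] = max(4+4, 10+0) = 10
r[3] = max(4+10, 10+4, 16+0) = 16
r[4] = max(4+16, 10+10, 16+4, 20+0) = 20
r[5] = max(4+20, 10+16, 16+10, 20+4, 17+0) = 26
r[6] = max(4+26, 10+20, 16+16, 20+10, 17+4, 18+0) = 32
r[7] = max(4+32, 10+26, 16+20, …, 18+4, 29+0) = 36
r[8] = max(4+36, 10+32, 16+26, …, 29+4, 28+0) = 42
r[9] = max(4+42, 10+36, 16+32, …, 28+4, 35+0) = 48
r[10] = max(4+48, 10+42, 16+36, …, 35+4, 29+0) = 52
Maximum revenue is $52.
Now minimize piece count subject to staying optimal: for each k, pieces[k] = 1 + min over i with p[i]+r[k−i]=r[k] of pieces[k−i].
pieces[7] = 2
pieces[8] = 3
pieces[9] = 3
pieces[10] = 3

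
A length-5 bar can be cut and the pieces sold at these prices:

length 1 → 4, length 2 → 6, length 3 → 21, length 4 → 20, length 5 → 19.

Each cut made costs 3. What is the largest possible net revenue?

24

Consider every possible first cut. r[k] is the best of p[i]+r[k−i] over all sellable i≤k, charging 3 whenever i<k.
r[1] = 4
r[2] = max(4+4-3, 6+0) = 6
r[3] = max(4+6-3, 6+4-3, 21+0) = 21
r[4] = max(4+21-3, 6+6-3, 21+4-3, 20+0) = 22
r[5] = max(4+22-3, 6+21-3, 21+6-3, 20+4-3, 19+0) = 24
One optimal plan: pieces 3 + 2 (1 cut) → 27 − 3 = 24.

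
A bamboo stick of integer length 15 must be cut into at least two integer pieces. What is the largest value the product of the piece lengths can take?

243

Define m[k] = max over 1≤i<k of i · max(k−i, m[k−i]); the inner max lets the remainder stay uncut if that's better.
Small cases: m[2]=1, m[3]=2, m[4]=4, m[5]=6, m[6]=9, m[7]=12.
m[8] = 2·max(6,9) = 2·9 = 18
m[9] = 3·max(6,9) = 3·9 = 27
m[10] = 2·max(8,18) = 2·18 = 36
m[11] = 2·max(9,27) = 2·27 = 54
m[12] = 3·max(9,27) = 3·27 = 81
m[13] = 2·max(11,54) = 2·54 = 108
m[14] = 2·max(12,81) = 2·81 = 162
m[15] = 3·max(12,81) = 3·81 = 243
One optimal split: 3 + 3 + 3 + 3 + 3; product 3·3·3·3·3 = 243.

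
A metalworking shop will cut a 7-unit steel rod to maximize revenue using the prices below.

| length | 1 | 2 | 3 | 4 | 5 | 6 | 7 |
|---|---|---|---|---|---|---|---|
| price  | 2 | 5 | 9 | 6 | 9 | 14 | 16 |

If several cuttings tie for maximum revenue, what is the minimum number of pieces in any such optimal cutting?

3

Consider every possible first cut. r[k] is the best of p[i]+r[k−i] over all sellable i≤k.
r[1] = 2
r[2] = max(2+2, 5+0) = 5
r[3] = max(2+5, 5+2, 9+0) = 9
r[4] = max(2+9, 5+5, 9+2, 6+0) = 11
r[5] = max(2+11, 5+9, 9+5, 6+2, 9+0) = 14
r[6] = max(2+14, 5+11, 9+9, 6+5, 9+2, 14+0) = 18
r[7] = max(2+18, 5+14, 9+11, …, 14+2, 16+0) = 20
Maximum revenue is $20.
Now minimize piece count subject to staying optimal: for each k, pieces[k] = 1 + min over i with p[i]+r[k−i]=r[k] of pieces[k−i].
pieces[4] = 2
pieces[5] = 2
pieces[6] = 2
pieces[7] = 3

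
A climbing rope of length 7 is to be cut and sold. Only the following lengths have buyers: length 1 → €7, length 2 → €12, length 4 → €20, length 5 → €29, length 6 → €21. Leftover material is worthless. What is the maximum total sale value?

Consider every possible first cut. r[k] is the best of p[i]+r[k−i] over all sellable i≤k.
r[1] = 7
r[2] = max(7+7, 12+0) = 14
r[3] = max(7+14, 12+7) = 21
r[4] = max(7+21, 12+14, 20+0) = 28
r[5] = max(7+28, 12+21, 20+7, 29+0) = 35
r[6] = max(7+35, 12+28, 20+14, 29+7, 21+0) = 42
r[7] = max(7+42, 12+35, 20+21, 29+14, 21+7) = 49
One optimal cutting: 1 + 1 + 1 + 1 + 1 + 1 + 1 → €49.

49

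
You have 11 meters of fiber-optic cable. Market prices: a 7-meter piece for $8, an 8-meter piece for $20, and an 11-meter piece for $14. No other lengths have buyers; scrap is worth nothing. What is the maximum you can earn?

20

Consider every possible first cut. best[k] is the best of p[i]+best[k−i] over all sellable i≤k.
best[1] = 0
best[2] = 0
best[3] = 0
best[4] = 0
best[5] = 0
best[6] = 0
best[7] = 8
best[8] = max(8+0, 20+0) = 20
best[9] = max(8+0, 20+0) = 20
best[10] = max(8+0, 20+0) = 20
best[11] = max(8+0, 20+0, 14+0) = 20
One optimal cutting: pieces 8 with 3 meters of scrap → $20.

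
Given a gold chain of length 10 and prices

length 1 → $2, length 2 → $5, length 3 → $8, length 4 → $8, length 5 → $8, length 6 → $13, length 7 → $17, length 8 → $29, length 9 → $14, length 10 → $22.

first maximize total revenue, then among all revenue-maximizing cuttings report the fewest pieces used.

2

Consider every possible first cut. r[k] is the best of p[i]+r[k−i] over all sellable i≤k.
r[1] = 2
r[2] = max(2+2, 5+0) = 5
r[3] = max(2+5, 5+2, 8+0) = 8
r[4] = max(2+8, 5+5, 8+2, 8+0) = 10
r[5] = max(2+10, 5+8, 8+5, 8+2, 8+0) = 13
r[6] = max(2+13, 5+10, 8+8, 8+5, 8+2, 13+0) = 16
r[7] = max(2+16, 5+13, 8+10, …, 13+2, 17+0) = 18
r[8] = max(2+18, 5+16, 8+13, …, 17+2, 29+0) = 29
r[9] = max(2+29, 5+18, 8+16, …, 29+2, 14+0) = 31
r[10] = max(2+31, 5+29, 8+18, …, 14+2, 22+0) = 34
Maximum revenue is $34.
Now minimize piece count subject to staying optimal: for each k, pieces[k] = 1 + min over i with p[i]+r[k−i]=r[k] of pieces[k−i].
pieces[7] = 3
pieces[8] = 1
pieces[9] = 2
pieces[10] = 2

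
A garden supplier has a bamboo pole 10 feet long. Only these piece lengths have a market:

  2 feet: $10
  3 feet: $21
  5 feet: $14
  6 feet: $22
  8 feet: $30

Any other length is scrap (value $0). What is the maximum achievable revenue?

Consider every possible first cut. best[k] is the best of p[i]+best[k−i] over all sellable i≤k.
best[1] = 0
best[2] = 10
best[3] = max(10+0, 21+0) = 21
best[4] = max(10+10, 21+0) = 21
best[5] = max(10+21, 21+10, 14+0) = 31
best[6] = max(10+21, 21+21, 14+0, 22+0) = 42
best[7] = max(10+31, 21+21, 14+10, 22+0) = 42
best[8] = max(10+42, 21+31, 14+21, 22+10, 30+0) = 52
best[9] = max(10+42, 21+42, 14+21, 22+21, 30+0) = 63
best[10] = max(10+52, 21+42, 14+31, 22+21, 30+10) = 63
One optimal cutting: pieces 3 + 3 + 3 with 1 foot of scrap → $63.

63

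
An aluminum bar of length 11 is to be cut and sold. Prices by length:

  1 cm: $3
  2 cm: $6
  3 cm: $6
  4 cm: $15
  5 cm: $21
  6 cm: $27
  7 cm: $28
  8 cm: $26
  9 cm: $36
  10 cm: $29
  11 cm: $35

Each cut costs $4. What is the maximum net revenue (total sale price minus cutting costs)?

44

Build v[k] bottom-up: v[k] = max over allowed piece i of (p[i] + v[k−i]) − 4 per cut.
v[1] = 3
v[2] = max(3+3-4, 6+0) = 6
v[3] = max(3+6-4, 6+3-4, 6+0) = 6
v[4] = max(3+6-4, 6+6-4, 6+3-4, 15+0) = 15
v[5] = max(3+15-4, 6+6-4, 6+6-4, 15+3-4, 21+0) = 21
v[6] = max(3+21-4, 6+15-4, 6+6-4, 15+6-4, 21+3-4, 27+0) = 27
v[7] = max(3+27-4, 6+21-4, 6+15-4, …, 27+3-4, 28+0) = 28
v[8] = max(3+28-4, 6+27-4, 6+21-4, …, 28+3-4, 26+0) = 29
v[9] = max(3+29-4, 6+28-4, 6+27-4, …, 26+3-4, 36+0) = 36
v[10] = max(3+36-4, 6+29-4, 6+28-4, …, 36+3-4, 29+0) = 38
v[11] = max(3+38-4, 6+36-4, 6+29-4, …, 29+3-4, 35+0) = 44
One optimal plan: pieces 6 + 5 (1 cut) → $48 − $4 = $44.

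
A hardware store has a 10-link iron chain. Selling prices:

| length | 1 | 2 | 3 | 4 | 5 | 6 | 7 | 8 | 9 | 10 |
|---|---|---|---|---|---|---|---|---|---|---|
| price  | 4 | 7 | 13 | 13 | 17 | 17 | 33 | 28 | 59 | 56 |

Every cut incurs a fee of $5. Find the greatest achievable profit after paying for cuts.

Consider every possible first cut. r[k] is the best of p[i]+r[k−i] over all sellable i≤k, charging 5 whenever i<k.
r[1] = 4
r[2] = max(4+4-5, 7+0) = 7
r[3] = max(4+7-5, 7+4-5, 13+0) = 13
r[4] = max(4+13-5, 7+7-5, 13+4-5, 13+0) = 13
r[5] = max(4+13-5, 7+13-5, 13+7-5, 13+4-5, 17+0) = 17
r[6] = max(4+17-5, 7+13-5, 13+13-5, 13+7-5, 17+4-5, 17+0) = 21
r[7] = max(4+21-5, 7+17-5, 13+13-5, …, 17+4-5, 33+0) = 33
r[8] = max(4+33-5, 7+21-5, 13+17-5, …, 33+4-5, 28+0) = 32
r[9] = max(4+32-5, 7+33-5, 13+21-5, …, 28+4-5, 59+0) = 59
r[10] = max(4+59-5, 7+32-5, 13+33-5, …, 59+4-5, 56+0) = 58
One optimal plan: pieces 9 + 1 (1 cut) → $63 − $5 = $58.

58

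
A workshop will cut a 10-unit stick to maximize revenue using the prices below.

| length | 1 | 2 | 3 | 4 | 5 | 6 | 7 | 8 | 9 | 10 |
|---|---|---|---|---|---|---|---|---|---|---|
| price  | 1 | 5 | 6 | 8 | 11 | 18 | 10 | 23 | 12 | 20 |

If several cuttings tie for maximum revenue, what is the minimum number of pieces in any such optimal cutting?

2

Consider every possible first cut. r[k] is the best of p[i]+r[k−i] over all sellable i≤k.
r[1] = 1
r[2] = 5
r[3] = 6  (first piece 1, then r[2]=5)
r[4] = 10  (first piece 2, then r[2]=5)
r[5] = 11  (first piece 1, then r[4]=10)
r[6] = 18
r[7] = 19  (first piece 1, then r[6]=18)
r[8] = 23  (first piece 2, then r[6]=18)
r[9] = 24  (first piece 1, then r[8]=23)
r[10] = 28  (first piece 2, then r[8]=23)
Maximum revenue is $28.
Now minimize piece count subject to staying optimal: for each k, pieces[k] = 1 + min over i with p[i]+r[k−i]=r[k] of pieces[k−i].
pieces[7] = 2
pieces[8] = 1
pieces[9] = 2
pieces[10] = 2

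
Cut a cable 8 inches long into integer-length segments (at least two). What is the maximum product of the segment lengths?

18

Fill prod[k] for k=2..8: at each k try every first piece i and multiply by the better of (k−i) uncut or prod[k−i].
prod[2] = 1·max(1,0) = 1·1 = 1
prod[3] = max(1·2, 2·1) = 2
prod[4] = max(1·3, 2·2, 3·1) = 4
prod[5] = max(1·4, 2·3, 3·2, 4·1) = 6
prod[6] = max(1·6, 2·4, 3·3, 4·2, 5·1) = 9
prod[7] = max(1·9, 2·6, 3·4, 4·3, 5·2, 6·1) = 12
prod[8] = max(1·12, 2·9, 3·6, …, 6·2, 7·1) = 18
One optimal split: 3 + 3 + 2; product 3·3·2 = 18.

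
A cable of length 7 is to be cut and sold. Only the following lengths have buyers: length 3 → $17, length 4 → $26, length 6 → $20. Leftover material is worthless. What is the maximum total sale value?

43

Build f[k] bottom-up: f[k] = max over allowed piece i of (p[i] + f[k−i]).
f[1] = 0
f[2] = 0
f[3] = 17
f[4] = 26
f[5] = 26
f[6] = 34  (first piece 3, then f[3]=17)
f[7] = 43  (first piece 3, then f[4]=26)
One optimal cutting: 4 + 3 → $43.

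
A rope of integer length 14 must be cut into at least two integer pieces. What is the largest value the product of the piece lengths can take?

Fill g[k] for k=2..14: at each k try every first piece i and multiply by the better of (k−i) uncut or g[k−i].
g[2] = 1×max(1,0) = 1×1 = 1
g[3] = 1×max(2,1) = 1×2 = 2
g[4] = 2×max(2,1) = 2×2 = 4
g[5] = 2×max(3,2) = 2×3 = 6
g[6] = 3×max(3,2) = 3×3 = 9
g[7] = 2×max(5,6) = 2×6 = 12
g[8] = 2×max(6,9) = 2×9 = 18
g[9] = 3×max(6,9) = 3×9 = 27
g[10] = 2×max(8,18) = 2×18 = 36
g[11] = 2×max(9,27) = 2×27 = 54
g[12] = 3×max(9,27) = 3×27 = 81
g[13] = 2×max(11,54) = 2×54 = 108
g[14] = 2×max(12,81) = 2×81 = 162
One optimal split: 3 + 3 + 3 + 3 + 2; product 3×3×3×3×2 = 162.

162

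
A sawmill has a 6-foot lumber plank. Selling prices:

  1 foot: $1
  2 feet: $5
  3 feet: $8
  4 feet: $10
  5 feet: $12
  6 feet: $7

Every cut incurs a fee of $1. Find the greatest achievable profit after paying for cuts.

15

Build v[k] bottom-up: v[k] = max over allowed piece i of (p[i] + v[k−i]) − 1 per cut.
v[1] = 1
v[2] = 5
v[3] = 8
v[4] = 10
v[5] = 12  (first piece 2, then v[3]=8)
v[6] = 15  (first piece 3, then v[3]=8)
One optimal plan: pieces 3 + 3 (1 cut) → $16 − $1 = $15.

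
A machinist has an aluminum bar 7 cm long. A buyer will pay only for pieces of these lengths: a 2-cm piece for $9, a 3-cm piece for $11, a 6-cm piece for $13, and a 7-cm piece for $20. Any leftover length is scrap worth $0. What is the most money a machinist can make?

29

Build f[k] bottom-up: f[k] = max over allowed piece i of (p[i] + f[k−i]).
f[1] = 0
f[2] = 9
f[3] = max(9+0, 11+0) = 11
f[4] = max(9+9, 11+0) = 18
f[5] = max(9+11, 11+9) = 20
f[6] = max(9+18, 11+11, 13+0) = 27
f[7] = max(9+20, 11+18, 13+0, 20+0) = 29
One optimal cutting: 3 + 2 + 2 → $29.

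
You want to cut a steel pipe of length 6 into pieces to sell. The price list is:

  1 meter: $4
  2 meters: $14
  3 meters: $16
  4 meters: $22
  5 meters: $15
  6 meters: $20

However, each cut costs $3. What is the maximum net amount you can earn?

Build r[k] bottom-up: r[k] = max over allowed piece i of (p[i] + r[k−i]) − 3 per cut.
r[1] = 4
r[2] = max(4+4-3, 14+0) = 14
r[3] = max(4+14-3, 14+4-3, 16+0) = 16
r[4] = max(4+16-3, 14+14-3, 16+4-3, 22+0) = 25
r[5] = max(4+25-3, 14+16-3, 16+14-3, 22+4-3, 15+0) = 27
r[6] = max(4+27-3, 14+25-3, 16+16-3, 22+14-3, 15+4-3, 20+0) = 36
One optimal plan: pieces 2 + 2 + 2 (2 cuts) → $42 − $6 = $36.

36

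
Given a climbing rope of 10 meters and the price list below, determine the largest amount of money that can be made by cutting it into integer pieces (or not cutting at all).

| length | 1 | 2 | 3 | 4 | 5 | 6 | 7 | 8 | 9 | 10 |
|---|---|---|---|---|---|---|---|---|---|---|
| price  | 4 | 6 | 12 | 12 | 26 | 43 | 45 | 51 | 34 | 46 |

Let r[k] be the best obtainable value from length k. For each k, try every first piece i and keep the best of price[i] + r[k−i].
r[1] = 4
r[2] = max(4+4, 6+0) = 8
r[3] = max(4+8, 6+4, 12+0) = 12
r[4] = max(4+12, 6+8, 12+4, 12+0) = 16
r[5] = max(4+16, 6+12, 12+8, 12+4, 26+0) = 26
r[6] = max(4+26, 6+16, 12+12, 12+8, 26+4, 43+0) = 43
r[7] = max(4+43, 6+26, 12+16, …, 43+4, 45+0) = 47
r[8] = max(4+47, 6+43, 12+26, …, 45+4, 51+0) = 51
r[9] = max(4+51, 6+47, 12+43, …, 51+4, 34+0) = 55
r[10] = max(4+55, 6+51, 12+47, …, 34+4, 46+0) = 59
One optimal cutting: 6 + 1 + 1 + 1 + 1 → €43 + €4 + €4 + €4 + €4 = €59.

59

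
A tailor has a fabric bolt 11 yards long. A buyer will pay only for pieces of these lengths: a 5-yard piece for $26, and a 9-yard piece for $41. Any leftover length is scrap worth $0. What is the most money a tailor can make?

52

Build f[k] bottom-up: f[k] = max over allowed piece i of (p[i] + f[k−i]).
f[1] = 0
f[2] = 0
f[3] = 0
f[4] = 0
f[5] = 26
f[6] = 26
f[7] = 26
f[8] = 26
f[9] = 41
f[10] = 52  (first piece 5, then f[5]=26)
f[11] = 52
One optimal cutting: pieces 5 + 5 with 1 yard of scrap → $52.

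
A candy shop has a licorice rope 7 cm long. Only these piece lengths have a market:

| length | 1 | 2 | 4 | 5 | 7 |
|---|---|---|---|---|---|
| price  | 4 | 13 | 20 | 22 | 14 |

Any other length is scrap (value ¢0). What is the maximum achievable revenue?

Let r[k] be the best obtainable value from length k. For each k, try every first piece i and keep the best of price[i] + r[k−i].
r[1] = 4
r[2] = max(4+4, 13+0) = 13
r[3] = max(4+13, 13+4) = 17
r[4] = max(4+17, 13+13, 20+0) = 26
r[5] = max(4+26, 13+17, 20+4, 22+0) = 30
r[6] = max(4+30, 13+26, 20+13, 22+4) = 39
r[7] = max(4+39, 13+30, 20+17, 22+13, 14+0) = 43
One optimal cutting: 2 + 2 + 2 + 1 → ¢43.

43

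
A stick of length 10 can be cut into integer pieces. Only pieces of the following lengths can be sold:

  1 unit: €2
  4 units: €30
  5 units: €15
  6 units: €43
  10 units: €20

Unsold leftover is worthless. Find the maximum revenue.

Let best[k] be the best obtainable value from length k. For each k, try every first piece i and keep the best of price[i] + best[k−i].
best[1] = 2
best[2] = 4  (first piece 1, then best[1]=2)
best[3] = 6  (first piece 1, then best[2]=4)
best[4] = 30
best[5] = 32  (first piece 1, then best[4]=30)
best[6] = 43
best[7] = 45  (first piece 1, then best[6]=43)
best[8] = 60  (first piece 4, then best[4]=30)
best[9] = 62  (first piece 1, then best[8]=60)
best[10] = 73  (first piece 4, then best[6]=43)
One optimal cutting: 6 + 4 → €73.

73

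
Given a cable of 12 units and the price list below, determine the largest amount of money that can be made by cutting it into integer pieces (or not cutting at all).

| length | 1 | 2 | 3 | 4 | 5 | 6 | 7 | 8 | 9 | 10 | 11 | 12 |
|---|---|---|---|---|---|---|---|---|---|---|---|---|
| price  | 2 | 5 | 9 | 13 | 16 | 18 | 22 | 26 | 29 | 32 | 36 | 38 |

39

Consider every possible first cut. v[k] is the best of p[i]+v[k−i] over all sellable i≤k.
v[1] = 2
v[2] = 5
v[3] = 9
v[4] = 13
v[5] = 16
v[6] = 18  (first piece 1, then v[5]=16)
v[7] = 22  (first piece 3, then v[4]=13)
v[8] = 26  (first piece 4, then v[4]=13)
v[9] = 29  (first piece 4, then v[5]=16)
v[10] = 32  (first piece 5, then v[5]=16)
v[11] = 36
v[12] = 39  (first piece 4, then v[8]=26)
One optimal cutting: 4 + 4 + 4 → €13 + €13 + €13 = €39.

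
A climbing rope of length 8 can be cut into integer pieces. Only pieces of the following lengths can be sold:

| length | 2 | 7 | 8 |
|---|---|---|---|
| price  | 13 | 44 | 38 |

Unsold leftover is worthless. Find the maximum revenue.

Consider every possible first cut. r[k] is the best of p[i]+r[k−i] over all sellable i≤k.
r[1] = 0
r[2] = 13
r[3] = 13
r[4] = 26  (first piece 2, then r[2]=13)
r[5] = 26
r[6] = 39  (first piece 2, then r[4]=26)
r[7] = 44
r[8] = 52  (first piece 2, then r[6]=39)
One optimal cutting: 2 + 2 + 2 + 2 → €52.

52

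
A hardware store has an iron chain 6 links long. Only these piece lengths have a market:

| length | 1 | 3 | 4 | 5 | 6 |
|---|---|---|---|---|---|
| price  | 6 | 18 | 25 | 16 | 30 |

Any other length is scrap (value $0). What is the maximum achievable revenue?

37

Consider every possible first cut. best[k] is the best of p[i]+best[k−i] over all sellable i≤k.
best[1] = 6
best[2] = 12  (first piece 1, then best[1]=6)
best[3] = 18  (first piece 1, then best[2]=12)
best[4] = 25
best[5] = 31  (first piece 1, then best[4]=25)
best[6] = 37  (first piece 1, then best[5]=31)
One optimal cutting: 4 + 1 + 1 → $37.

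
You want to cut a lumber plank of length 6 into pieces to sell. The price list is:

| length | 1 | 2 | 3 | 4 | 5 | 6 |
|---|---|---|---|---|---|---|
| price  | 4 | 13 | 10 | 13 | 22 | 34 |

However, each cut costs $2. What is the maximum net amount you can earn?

Build net[k] bottom-up: net[k] = max over allowed piece i of (p[i] + net[k−i]) − 2 per cut.
net[1] = 4
net[2] = 13
net[3] = 15  (first piece 1, then net[2]=13)
net[4] = 24  (first piece 2, then net[2]=13)
net[5] = 26  (first piece 1, then net[4]=24)
net[6] = 35  (first piece 2, then net[4]=24)
One optimal plan: pieces 2 + 2 + 2 (2 cuts) → $39 − $4 = $35.

35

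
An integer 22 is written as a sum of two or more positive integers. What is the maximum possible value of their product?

Fill f[k] for k=2..22: at each k try every first piece i and multiply by the better of (k−i) uncut or f[k−i].
f[2] = 1×max(1,0) = 1×1 = 1
f[3] = 1×max(2,1) = 1×2 = 2
f[4] = 2×max(2,1) = 2×2 = 4
f[5] = 2×max(3,2) = 2×3 = 6
f[6] = 3×max(3,2) = 3×3 = 9
f[7] = 2×max(5,6) = 2×6 = 12
f[8] = 2×max(6,9) = 2×9 = 18
f[9] = 3×max(6,9) = 3×9 = 27
f[10] = 2×max(8,18) = 2×18 = 36
f[11] = 2×max(9,27) = 2×27 = 54
f[12] = 3×max(9,27) = 3×27 = 81
f[13] = 2×max(11,54) = 2×54 = 108
f[14] = 2×max(12,81) = 2×81 = 162
f[15] = 3×max(12,81) = 3×81 = 243
f[16] = 2×max(14,162) = 2×162 = 324
f[17] = 2×max(15,243) = 2×243 = 486
f[18] = 3×max(15,243) = 3×243 = 729
f[19] = 2×max(17,486) = 2×486 = 972
f[20] = 2×max(18,729) = 2×729 = 1458
f[21] = 3×max(18,729) = 3×729 = 2187
f[22] = 2×max(20,1458) = 2×1458 = 2916
One optimal split: 3 + 3 + 3 + 3 + 3 + 3 + 2 + 2; product 3×3×3×3×3×3×2×2 = 2916.

2916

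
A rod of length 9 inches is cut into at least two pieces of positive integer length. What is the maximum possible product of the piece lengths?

Define m[k] = max over 1≤i<k of i · max(k−i, m[k−i]); the inner max lets the remainder stay uncut if that's better.
Small cases: m[2]=1.
m[3] = max(1×2, 2×1) = 2
m[4] = max(1×3, 2×2, 3×1) = 4
m[5] = max(1×4, 2×3, 3×2, 4×1) = 6
m[6] = max(1×6, 2×4, 3×3, 4×2, 5×1) = 9
m[7] = max(1×9, 2×6, 3×4, 4×3, 5×2, 6×1) = 12
m[8] = max(1×12, 2×9, 3×6, …, 6×2, 7×1) = 18
m[9] = max(1×18, 2×12, 3×9, …, 7×2, 8×1) = 27
One optimal split: 3 + 3 + 3; product 3×3×3 = 27.

27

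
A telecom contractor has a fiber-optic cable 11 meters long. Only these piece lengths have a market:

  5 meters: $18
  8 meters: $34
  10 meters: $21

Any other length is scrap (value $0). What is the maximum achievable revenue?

36

Build best[k] bottom-up: best[k] = max over allowed piece i of (p[i] + best[k−i]).
best[1] = 0
best[2] = 0
best[3] = 0
best[4] = 0
best[5] = 18
best[6] = 18
best[7] = 18
best[8] = max(18+0, 34+0) = 34
best[9] = max(18+0, 34+0) = 34
best[10] = max(18+18, 34+0, 21+0) = 36
best[11] = max(18+18, 34+0, 21+0) = 36
One optimal cutting: pieces 5 + 5 with 1 meter of scrap → $36.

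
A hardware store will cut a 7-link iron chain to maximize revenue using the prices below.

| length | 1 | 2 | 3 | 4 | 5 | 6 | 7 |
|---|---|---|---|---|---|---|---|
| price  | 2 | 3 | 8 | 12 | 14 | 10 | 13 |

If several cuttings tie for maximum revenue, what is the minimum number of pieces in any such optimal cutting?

Let r[k] be the best obtainable value from length k. For each k, try every first piece i and keep the best of price[i] + r[k−i].
r[1] = 2
r[2] = max(2+2, 3+0) = 4
r[3] = max(2+4, 3+2, 8+0) = 8
r[4] = max(2+8, 3+4, 8+2, 12+0) = 12
r[5] = max(2+12, 3+8, 8+4, 12+2, 14+0) = 14
r[6] = max(2+14, 3+12, 8+8, 12+4, 14+2, 10+0) = 16
r[7] = max(2+16, 3+14, 8+12, …, 10+2, 13+0) = 20
Maximum revenue is $20.
Now minimize piece count subject to staying optimal: for each k, pieces[k] = 1 + min over i with p[i]+r[k−i]=r[k] of pieces[k−i].
pieces[4] = 1
pieces[5] = 1
pieces[6] = 2
pieces[7] = 2

2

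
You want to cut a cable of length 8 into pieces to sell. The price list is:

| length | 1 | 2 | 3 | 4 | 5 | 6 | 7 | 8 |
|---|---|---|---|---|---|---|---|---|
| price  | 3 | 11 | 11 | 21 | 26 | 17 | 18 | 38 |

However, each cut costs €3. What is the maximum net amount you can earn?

Consider every possible first cut. v[k] is the best of p[i]+v[k−i] over all sellable i≤k, charging 3 whenever i<k.
v[1] = 3
v[2] = max(3+3-3, 11+0) = 11
v[3] = max(3+11-3, 11+3-3, 11+0) = 11
v[4] = max(3+11-3, 11+11-3, 11+3-3, 21+0) = 21
v[5] = max(3+21-3, 11+11-3, 11+11-3, 21+3-3, 26+0) = 26
v[6] = max(3+26-3, 11+21-3, 11+11-3, 21+11-3, 26+3-3, 17+0) = 29
v[7] = max(3+29-3, 11+26-3, 11+21-3, …, 17+3-3, 18+0) = 34
v[8] = max(3+34-3, 11+29-3, 11+26-3, …, 18+3-3, 38+0) = 39
One optimal plan: pieces 4 + 4 (1 cut) → €42 − €3 = €39.

39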